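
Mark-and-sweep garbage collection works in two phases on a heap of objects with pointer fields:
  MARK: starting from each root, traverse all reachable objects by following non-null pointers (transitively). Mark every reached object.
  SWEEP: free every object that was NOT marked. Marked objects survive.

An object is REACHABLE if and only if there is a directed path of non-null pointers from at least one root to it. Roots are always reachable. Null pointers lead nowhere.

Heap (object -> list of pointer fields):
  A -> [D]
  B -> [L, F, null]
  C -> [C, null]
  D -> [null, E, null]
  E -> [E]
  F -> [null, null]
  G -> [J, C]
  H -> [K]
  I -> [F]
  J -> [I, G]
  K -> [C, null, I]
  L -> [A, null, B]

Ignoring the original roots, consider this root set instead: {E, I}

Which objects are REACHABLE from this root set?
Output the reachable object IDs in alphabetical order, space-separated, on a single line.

Answer: E F I

Derivation:
Roots: E I
Mark E: refs=E, marked=E
Mark I: refs=F, marked=E I
Mark F: refs=null null, marked=E F I
Unmarked (collected): A B C D G H J K L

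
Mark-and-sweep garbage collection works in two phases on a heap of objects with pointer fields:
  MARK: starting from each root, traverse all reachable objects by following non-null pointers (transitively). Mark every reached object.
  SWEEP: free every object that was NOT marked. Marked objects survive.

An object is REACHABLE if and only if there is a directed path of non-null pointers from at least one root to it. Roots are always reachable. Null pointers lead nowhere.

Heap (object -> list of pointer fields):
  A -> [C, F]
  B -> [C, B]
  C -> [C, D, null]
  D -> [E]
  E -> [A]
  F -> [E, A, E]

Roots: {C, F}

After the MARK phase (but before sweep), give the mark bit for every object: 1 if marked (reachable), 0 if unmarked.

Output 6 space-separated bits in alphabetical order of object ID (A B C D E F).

Answer: 1 0 1 1 1 1

Derivation:
Roots: C F
Mark C: refs=C D null, marked=C
Mark F: refs=E A E, marked=C F
Mark D: refs=E, marked=C D F
Mark E: refs=A, marked=C D E F
Mark A: refs=C F, marked=A C D E F
Unmarked (collected): B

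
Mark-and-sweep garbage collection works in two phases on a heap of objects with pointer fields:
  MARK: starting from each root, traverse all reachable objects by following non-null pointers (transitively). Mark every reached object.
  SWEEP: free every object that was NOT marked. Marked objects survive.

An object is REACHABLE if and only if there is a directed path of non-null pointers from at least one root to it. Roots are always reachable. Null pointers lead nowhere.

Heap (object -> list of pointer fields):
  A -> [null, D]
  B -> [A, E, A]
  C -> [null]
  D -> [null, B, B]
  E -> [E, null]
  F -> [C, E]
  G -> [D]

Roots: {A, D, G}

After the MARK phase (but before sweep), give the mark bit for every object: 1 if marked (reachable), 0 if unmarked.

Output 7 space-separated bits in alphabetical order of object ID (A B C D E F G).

Roots: A D G
Mark A: refs=null D, marked=A
Mark D: refs=null B B, marked=A D
Mark G: refs=D, marked=A D G
Mark B: refs=A E A, marked=A B D G
Mark E: refs=E null, marked=A B D E G
Unmarked (collected): C F

Answer: 1 1 0 1 1 0 1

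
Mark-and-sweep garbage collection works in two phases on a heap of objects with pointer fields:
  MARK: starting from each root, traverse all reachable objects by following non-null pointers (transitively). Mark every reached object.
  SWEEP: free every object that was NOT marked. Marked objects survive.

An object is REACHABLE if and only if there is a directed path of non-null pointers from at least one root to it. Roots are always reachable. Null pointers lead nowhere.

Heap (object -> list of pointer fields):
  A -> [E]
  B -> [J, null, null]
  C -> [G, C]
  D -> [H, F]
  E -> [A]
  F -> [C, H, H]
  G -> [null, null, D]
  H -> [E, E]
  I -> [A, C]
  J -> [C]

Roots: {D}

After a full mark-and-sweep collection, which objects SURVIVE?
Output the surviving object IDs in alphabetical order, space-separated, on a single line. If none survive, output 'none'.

Roots: D
Mark D: refs=H F, marked=D
Mark H: refs=E E, marked=D H
Mark F: refs=C H H, marked=D F H
Mark E: refs=A, marked=D E F H
Mark C: refs=G C, marked=C D E F H
Mark A: refs=E, marked=A C D E F H
Mark G: refs=null null D, marked=A C D E F G H
Unmarked (collected): B I J

Answer: A C D E F G H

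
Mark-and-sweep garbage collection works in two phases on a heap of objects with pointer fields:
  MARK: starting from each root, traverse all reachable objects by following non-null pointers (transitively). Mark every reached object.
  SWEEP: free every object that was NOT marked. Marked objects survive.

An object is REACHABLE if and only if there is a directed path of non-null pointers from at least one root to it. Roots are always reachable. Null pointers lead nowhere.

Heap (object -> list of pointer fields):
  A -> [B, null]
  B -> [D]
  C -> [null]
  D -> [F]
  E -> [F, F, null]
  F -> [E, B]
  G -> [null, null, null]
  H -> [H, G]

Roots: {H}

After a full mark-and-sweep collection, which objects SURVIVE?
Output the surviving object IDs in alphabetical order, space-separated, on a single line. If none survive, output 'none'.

Roots: H
Mark H: refs=H G, marked=H
Mark G: refs=null null null, marked=G H
Unmarked (collected): A B C D E F

Answer: G H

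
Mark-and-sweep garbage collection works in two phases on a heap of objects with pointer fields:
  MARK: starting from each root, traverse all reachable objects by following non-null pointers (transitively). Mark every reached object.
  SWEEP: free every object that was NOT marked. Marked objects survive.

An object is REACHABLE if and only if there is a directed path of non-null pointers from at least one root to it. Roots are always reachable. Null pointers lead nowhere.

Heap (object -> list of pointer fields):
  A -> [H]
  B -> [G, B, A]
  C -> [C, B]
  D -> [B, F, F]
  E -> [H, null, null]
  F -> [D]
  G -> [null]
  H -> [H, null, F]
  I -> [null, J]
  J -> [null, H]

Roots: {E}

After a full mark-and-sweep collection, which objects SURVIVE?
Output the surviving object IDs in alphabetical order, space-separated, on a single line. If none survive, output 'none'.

Answer: A B D E F G H

Derivation:
Roots: E
Mark E: refs=H null null, marked=E
Mark H: refs=H null F, marked=E H
Mark F: refs=D, marked=E F H
Mark D: refs=B F F, marked=D E F H
Mark B: refs=G B A, marked=B D E F H
Mark G: refs=null, marked=B D E F G H
Mark A: refs=H, marked=A B D E F G H
Unmarked (collected): C I J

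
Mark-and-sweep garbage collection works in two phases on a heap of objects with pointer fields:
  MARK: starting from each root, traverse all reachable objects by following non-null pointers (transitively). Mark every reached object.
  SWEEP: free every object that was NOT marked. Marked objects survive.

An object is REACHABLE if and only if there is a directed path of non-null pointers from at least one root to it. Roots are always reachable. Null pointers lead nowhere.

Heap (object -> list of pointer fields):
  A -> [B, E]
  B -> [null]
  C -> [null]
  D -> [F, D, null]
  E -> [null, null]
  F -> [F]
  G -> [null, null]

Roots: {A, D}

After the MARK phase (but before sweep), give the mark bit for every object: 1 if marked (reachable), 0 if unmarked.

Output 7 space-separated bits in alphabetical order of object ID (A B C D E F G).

Roots: A D
Mark A: refs=B E, marked=A
Mark D: refs=F D null, marked=A D
Mark B: refs=null, marked=A B D
Mark E: refs=null null, marked=A B D E
Mark F: refs=F, marked=A B D E F
Unmarked (collected): C G

Answer: 1 1 0 1 1 1 0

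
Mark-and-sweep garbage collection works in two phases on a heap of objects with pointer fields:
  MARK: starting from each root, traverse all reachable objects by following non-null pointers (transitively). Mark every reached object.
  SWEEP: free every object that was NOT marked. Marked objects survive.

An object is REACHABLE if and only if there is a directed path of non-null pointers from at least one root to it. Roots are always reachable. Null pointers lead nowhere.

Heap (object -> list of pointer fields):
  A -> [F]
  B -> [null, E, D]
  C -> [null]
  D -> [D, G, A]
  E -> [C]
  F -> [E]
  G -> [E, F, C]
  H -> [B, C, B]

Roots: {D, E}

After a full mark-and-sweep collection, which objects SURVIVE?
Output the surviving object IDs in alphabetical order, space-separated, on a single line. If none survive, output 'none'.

Answer: A C D E F G

Derivation:
Roots: D E
Mark D: refs=D G A, marked=D
Mark E: refs=C, marked=D E
Mark G: refs=E F C, marked=D E G
Mark A: refs=F, marked=A D E G
Mark C: refs=null, marked=A C D E G
Mark F: refs=E, marked=A C D E F G
Unmarked (collected): B H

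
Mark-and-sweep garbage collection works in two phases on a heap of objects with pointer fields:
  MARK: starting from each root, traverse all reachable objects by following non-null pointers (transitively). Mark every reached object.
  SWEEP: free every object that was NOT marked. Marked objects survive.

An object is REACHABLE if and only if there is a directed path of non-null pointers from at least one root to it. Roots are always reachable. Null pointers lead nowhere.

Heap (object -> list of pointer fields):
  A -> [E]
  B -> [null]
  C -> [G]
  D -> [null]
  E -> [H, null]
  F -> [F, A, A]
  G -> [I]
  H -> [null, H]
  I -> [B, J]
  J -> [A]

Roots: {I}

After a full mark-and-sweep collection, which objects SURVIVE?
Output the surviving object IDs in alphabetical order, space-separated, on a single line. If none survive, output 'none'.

Answer: A B E H I J

Derivation:
Roots: I
Mark I: refs=B J, marked=I
Mark B: refs=null, marked=B I
Mark J: refs=A, marked=B I J
Mark A: refs=E, marked=A B I J
Mark E: refs=H null, marked=A B E I J
Mark H: refs=null H, marked=A B E H I J
Unmarked (collected): C D F G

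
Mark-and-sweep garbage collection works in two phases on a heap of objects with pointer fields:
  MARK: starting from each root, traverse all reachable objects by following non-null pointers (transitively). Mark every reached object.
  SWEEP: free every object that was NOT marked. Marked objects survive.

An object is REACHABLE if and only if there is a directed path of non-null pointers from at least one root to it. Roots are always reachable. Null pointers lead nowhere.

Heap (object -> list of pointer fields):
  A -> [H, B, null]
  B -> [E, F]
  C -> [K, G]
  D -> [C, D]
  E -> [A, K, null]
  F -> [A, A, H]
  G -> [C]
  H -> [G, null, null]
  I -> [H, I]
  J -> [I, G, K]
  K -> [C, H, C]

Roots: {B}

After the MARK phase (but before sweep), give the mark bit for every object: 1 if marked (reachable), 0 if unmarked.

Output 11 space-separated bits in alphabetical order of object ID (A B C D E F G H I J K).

Answer: 1 1 1 0 1 1 1 1 0 0 1

Derivation:
Roots: B
Mark B: refs=E F, marked=B
Mark E: refs=A K null, marked=B E
Mark F: refs=A A H, marked=B E F
Mark A: refs=H B null, marked=A B E F
Mark K: refs=C H C, marked=A B E F K
Mark H: refs=G null null, marked=A B E F H K
Mark C: refs=K G, marked=A B C E F H K
Mark G: refs=C, marked=A B C E F G H K
Unmarked (collected): D I J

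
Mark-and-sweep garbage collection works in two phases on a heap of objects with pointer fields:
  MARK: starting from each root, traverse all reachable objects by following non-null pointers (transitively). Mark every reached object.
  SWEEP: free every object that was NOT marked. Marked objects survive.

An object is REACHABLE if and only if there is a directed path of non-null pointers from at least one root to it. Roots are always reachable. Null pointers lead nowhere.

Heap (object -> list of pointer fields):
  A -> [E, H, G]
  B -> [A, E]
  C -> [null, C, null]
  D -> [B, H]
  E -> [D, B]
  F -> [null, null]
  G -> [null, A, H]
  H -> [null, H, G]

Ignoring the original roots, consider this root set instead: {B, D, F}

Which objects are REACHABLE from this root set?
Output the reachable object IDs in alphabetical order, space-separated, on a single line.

Roots: B D F
Mark B: refs=A E, marked=B
Mark D: refs=B H, marked=B D
Mark F: refs=null null, marked=B D F
Mark A: refs=E H G, marked=A B D F
Mark E: refs=D B, marked=A B D E F
Mark H: refs=null H G, marked=A B D E F H
Mark G: refs=null A H, marked=A B D E F G H
Unmarked (collected): C

Answer: A B D E F G H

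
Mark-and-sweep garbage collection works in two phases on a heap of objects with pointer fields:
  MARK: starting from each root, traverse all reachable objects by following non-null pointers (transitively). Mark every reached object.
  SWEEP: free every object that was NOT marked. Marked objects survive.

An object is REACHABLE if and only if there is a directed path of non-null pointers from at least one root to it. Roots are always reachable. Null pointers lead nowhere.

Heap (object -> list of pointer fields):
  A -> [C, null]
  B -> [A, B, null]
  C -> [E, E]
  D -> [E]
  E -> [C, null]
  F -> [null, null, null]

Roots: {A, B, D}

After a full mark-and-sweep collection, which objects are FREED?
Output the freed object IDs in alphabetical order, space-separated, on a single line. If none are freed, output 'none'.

Roots: A B D
Mark A: refs=C null, marked=A
Mark B: refs=A B null, marked=A B
Mark D: refs=E, marked=A B D
Mark C: refs=E E, marked=A B C D
Mark E: refs=C null, marked=A B C D E
Unmarked (collected): F

Answer: F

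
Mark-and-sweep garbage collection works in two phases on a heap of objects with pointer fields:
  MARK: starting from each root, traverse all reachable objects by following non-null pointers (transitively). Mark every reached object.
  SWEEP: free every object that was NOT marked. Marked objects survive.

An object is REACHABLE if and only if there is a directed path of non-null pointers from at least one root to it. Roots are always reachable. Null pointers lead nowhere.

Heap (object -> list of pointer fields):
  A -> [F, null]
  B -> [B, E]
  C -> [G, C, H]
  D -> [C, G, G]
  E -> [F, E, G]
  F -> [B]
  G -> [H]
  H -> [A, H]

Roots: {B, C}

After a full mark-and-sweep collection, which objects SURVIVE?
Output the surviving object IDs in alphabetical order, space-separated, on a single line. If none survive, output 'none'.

Roots: B C
Mark B: refs=B E, marked=B
Mark C: refs=G C H, marked=B C
Mark E: refs=F E G, marked=B C E
Mark G: refs=H, marked=B C E G
Mark H: refs=A H, marked=B C E G H
Mark F: refs=B, marked=B C E F G H
Mark A: refs=F null, marked=A B C E F G H
Unmarked (collected): D

Answer: A B C E F G H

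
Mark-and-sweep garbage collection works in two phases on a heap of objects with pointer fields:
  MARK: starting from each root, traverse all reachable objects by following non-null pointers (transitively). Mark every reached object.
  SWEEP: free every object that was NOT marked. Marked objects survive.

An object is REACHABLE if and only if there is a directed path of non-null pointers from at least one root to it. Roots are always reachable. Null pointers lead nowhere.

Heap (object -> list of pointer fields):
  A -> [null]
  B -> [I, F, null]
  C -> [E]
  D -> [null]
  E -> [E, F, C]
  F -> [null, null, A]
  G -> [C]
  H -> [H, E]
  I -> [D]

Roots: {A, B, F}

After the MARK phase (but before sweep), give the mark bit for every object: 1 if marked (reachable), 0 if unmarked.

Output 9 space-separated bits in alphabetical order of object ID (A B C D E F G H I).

Roots: A B F
Mark A: refs=null, marked=A
Mark B: refs=I F null, marked=A B
Mark F: refs=null null A, marked=A B F
Mark I: refs=D, marked=A B F I
Mark D: refs=null, marked=A B D F I
Unmarked (collected): C E G H

Answer: 1 1 0 1 0 1 0 0 1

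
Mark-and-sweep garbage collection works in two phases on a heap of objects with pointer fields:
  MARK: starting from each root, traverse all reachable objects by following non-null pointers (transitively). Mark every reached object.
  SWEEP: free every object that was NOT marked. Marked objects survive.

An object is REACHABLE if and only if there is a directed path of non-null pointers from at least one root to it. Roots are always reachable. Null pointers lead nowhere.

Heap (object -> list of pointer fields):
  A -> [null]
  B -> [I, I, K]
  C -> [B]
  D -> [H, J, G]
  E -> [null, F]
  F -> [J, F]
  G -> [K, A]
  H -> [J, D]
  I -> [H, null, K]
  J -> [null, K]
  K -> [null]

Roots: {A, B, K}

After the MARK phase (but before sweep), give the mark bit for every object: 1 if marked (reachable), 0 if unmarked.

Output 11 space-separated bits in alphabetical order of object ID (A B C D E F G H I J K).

Answer: 1 1 0 1 0 0 1 1 1 1 1

Derivation:
Roots: A B K
Mark A: refs=null, marked=A
Mark B: refs=I I K, marked=A B
Mark K: refs=null, marked=A B K
Mark I: refs=H null K, marked=A B I K
Mark H: refs=J D, marked=A B H I K
Mark J: refs=null K, marked=A B H I J K
Mark D: refs=H J G, marked=A B D H I J K
Mark G: refs=K A, marked=A B D G H I J K
Unmarked (collected): C E F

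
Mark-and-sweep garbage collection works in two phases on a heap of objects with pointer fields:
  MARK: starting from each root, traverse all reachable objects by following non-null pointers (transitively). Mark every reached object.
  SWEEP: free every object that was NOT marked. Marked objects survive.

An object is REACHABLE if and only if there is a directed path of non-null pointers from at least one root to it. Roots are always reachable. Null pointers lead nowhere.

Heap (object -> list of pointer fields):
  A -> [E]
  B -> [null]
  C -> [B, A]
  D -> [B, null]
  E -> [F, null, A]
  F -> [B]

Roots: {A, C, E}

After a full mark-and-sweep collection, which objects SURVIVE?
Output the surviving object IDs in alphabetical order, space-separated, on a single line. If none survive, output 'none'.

Roots: A C E
Mark A: refs=E, marked=A
Mark C: refs=B A, marked=A C
Mark E: refs=F null A, marked=A C E
Mark B: refs=null, marked=A B C E
Mark F: refs=B, marked=A B C E F
Unmarked (collected): D

Answer: A B C E F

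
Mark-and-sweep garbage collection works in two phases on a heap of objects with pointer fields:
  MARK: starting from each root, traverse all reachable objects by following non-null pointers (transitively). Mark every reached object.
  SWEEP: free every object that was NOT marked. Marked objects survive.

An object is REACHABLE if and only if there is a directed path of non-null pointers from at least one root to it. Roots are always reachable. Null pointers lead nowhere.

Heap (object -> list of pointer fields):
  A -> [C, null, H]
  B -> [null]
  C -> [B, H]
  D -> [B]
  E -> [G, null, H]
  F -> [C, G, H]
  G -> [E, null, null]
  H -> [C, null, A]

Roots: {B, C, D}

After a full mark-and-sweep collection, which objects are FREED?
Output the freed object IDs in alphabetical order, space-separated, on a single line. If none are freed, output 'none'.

Roots: B C D
Mark B: refs=null, marked=B
Mark C: refs=B H, marked=B C
Mark D: refs=B, marked=B C D
Mark H: refs=C null A, marked=B C D H
Mark A: refs=C null H, marked=A B C D H
Unmarked (collected): E F G

Answer: E F G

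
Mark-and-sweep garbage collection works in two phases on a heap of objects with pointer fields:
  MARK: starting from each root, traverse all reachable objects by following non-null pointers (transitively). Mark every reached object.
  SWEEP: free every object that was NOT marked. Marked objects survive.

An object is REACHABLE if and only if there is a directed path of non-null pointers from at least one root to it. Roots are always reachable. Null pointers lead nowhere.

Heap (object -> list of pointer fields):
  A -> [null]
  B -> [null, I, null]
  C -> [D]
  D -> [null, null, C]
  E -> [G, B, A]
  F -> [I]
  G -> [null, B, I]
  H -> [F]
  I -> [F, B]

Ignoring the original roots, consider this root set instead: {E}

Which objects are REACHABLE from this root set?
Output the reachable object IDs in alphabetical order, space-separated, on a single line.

Answer: A B E F G I

Derivation:
Roots: E
Mark E: refs=G B A, marked=E
Mark G: refs=null B I, marked=E G
Mark B: refs=null I null, marked=B E G
Mark A: refs=null, marked=A B E G
Mark I: refs=F B, marked=A B E G I
Mark F: refs=I, marked=A B E F G I
Unmarked (collected): C D H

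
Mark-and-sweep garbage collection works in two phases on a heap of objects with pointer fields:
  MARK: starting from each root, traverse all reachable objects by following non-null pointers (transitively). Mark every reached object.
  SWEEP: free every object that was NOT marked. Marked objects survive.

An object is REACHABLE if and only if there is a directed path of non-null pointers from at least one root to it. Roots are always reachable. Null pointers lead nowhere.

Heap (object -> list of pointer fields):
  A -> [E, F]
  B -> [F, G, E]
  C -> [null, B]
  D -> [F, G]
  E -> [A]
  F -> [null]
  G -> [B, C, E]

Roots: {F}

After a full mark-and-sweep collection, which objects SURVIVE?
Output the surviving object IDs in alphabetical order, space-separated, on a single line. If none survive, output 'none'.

Answer: F

Derivation:
Roots: F
Mark F: refs=null, marked=F
Unmarked (collected): A B C D E G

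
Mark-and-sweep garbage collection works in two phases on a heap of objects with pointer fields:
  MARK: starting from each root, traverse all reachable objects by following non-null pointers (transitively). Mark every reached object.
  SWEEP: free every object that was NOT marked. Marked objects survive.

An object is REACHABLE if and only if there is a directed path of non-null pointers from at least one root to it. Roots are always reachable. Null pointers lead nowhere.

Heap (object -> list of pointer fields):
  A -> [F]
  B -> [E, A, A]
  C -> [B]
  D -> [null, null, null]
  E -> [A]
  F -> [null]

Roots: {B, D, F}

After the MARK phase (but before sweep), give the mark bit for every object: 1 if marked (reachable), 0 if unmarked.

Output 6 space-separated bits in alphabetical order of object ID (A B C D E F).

Roots: B D F
Mark B: refs=E A A, marked=B
Mark D: refs=null null null, marked=B D
Mark F: refs=null, marked=B D F
Mark E: refs=A, marked=B D E F
Mark A: refs=F, marked=A B D E F
Unmarked (collected): C

Answer: 1 1 0 1 1 1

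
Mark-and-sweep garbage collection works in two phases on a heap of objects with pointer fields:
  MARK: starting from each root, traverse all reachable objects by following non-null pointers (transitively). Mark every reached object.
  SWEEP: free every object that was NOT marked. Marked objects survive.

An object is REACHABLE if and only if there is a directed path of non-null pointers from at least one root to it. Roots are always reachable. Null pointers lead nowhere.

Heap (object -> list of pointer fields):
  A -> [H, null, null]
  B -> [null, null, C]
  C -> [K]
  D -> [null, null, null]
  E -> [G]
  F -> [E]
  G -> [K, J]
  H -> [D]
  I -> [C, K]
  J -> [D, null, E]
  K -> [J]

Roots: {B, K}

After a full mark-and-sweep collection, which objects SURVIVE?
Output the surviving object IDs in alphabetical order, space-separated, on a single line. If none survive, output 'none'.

Roots: B K
Mark B: refs=null null C, marked=B
Mark K: refs=J, marked=B K
Mark C: refs=K, marked=B C K
Mark J: refs=D null E, marked=B C J K
Mark D: refs=null null null, marked=B C D J K
Mark E: refs=G, marked=B C D E J K
Mark G: refs=K J, marked=B C D E G J K
Unmarked (collected): A F H I

Answer: B C D E G J K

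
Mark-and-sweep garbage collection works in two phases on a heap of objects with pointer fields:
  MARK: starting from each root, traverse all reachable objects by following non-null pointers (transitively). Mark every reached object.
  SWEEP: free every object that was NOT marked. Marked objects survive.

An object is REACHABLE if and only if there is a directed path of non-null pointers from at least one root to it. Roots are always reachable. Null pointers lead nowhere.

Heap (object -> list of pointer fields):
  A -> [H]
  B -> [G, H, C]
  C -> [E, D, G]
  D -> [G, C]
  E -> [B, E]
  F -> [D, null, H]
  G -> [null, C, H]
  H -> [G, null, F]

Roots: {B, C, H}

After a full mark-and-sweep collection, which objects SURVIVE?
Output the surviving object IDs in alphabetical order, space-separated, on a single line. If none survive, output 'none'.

Answer: B C D E F G H

Derivation:
Roots: B C H
Mark B: refs=G H C, marked=B
Mark C: refs=E D G, marked=B C
Mark H: refs=G null F, marked=B C H
Mark G: refs=null C H, marked=B C G H
Mark E: refs=B E, marked=B C E G H
Mark D: refs=G C, marked=B C D E G H
Mark F: refs=D null H, marked=B C D E F G H
Unmarked (collected): A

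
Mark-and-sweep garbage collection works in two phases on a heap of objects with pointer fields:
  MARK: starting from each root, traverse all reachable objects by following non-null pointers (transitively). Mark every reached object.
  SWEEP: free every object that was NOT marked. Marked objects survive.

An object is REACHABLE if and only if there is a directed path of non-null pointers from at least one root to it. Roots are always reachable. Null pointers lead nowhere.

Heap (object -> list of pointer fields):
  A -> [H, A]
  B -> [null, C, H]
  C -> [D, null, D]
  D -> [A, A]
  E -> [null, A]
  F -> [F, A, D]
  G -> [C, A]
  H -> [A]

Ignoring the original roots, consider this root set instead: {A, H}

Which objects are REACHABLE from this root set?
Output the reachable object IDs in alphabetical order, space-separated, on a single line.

Roots: A H
Mark A: refs=H A, marked=A
Mark H: refs=A, marked=A H
Unmarked (collected): B C D E F G

Answer: A H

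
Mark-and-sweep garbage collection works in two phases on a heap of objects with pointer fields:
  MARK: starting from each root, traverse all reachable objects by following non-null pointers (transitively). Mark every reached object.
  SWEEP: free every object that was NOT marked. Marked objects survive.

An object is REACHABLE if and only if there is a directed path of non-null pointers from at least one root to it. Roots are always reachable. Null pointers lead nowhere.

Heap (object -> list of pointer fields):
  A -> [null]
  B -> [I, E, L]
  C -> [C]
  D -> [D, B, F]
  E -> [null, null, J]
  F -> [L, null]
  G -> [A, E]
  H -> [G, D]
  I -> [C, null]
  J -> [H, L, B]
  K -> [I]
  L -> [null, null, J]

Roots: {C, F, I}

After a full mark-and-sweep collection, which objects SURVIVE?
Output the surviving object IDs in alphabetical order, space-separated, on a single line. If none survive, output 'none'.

Answer: A B C D E F G H I J L

Derivation:
Roots: C F I
Mark C: refs=C, marked=C
Mark F: refs=L null, marked=C F
Mark I: refs=C null, marked=C F I
Mark L: refs=null null J, marked=C F I L
Mark J: refs=H L B, marked=C F I J L
Mark H: refs=G D, marked=C F H I J L
Mark B: refs=I E L, marked=B C F H I J L
Mark G: refs=A E, marked=B C F G H I J L
Mark D: refs=D B F, marked=B C D F G H I J L
Mark E: refs=null null J, marked=B C D E F G H I J L
Mark A: refs=null, marked=A B C D E F G H I J L
Unmarked (collected): K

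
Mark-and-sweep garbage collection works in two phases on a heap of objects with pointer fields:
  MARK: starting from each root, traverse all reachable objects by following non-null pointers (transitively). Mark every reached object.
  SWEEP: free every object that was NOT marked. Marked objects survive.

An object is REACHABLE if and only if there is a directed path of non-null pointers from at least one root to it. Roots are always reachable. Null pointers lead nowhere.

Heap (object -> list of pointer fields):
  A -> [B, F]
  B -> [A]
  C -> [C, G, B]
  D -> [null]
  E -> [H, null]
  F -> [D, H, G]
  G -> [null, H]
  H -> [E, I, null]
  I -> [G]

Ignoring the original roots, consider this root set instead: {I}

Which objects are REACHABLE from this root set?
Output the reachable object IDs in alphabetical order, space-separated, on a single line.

Answer: E G H I

Derivation:
Roots: I
Mark I: refs=G, marked=I
Mark G: refs=null H, marked=G I
Mark H: refs=E I null, marked=G H I
Mark E: refs=H null, marked=E G H I
Unmarked (collected): A B C D F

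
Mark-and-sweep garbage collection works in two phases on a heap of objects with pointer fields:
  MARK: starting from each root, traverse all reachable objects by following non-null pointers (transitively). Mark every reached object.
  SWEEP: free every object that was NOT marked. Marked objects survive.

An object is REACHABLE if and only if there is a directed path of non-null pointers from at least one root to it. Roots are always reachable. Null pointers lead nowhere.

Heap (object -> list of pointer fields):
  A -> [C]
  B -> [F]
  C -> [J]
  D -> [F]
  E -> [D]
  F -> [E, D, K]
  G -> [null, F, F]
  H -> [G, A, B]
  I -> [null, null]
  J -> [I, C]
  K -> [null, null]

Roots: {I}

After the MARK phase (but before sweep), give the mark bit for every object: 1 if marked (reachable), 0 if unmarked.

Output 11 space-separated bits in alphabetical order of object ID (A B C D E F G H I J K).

Roots: I
Mark I: refs=null null, marked=I
Unmarked (collected): A B C D E F G H J K

Answer: 0 0 0 0 0 0 0 0 1 0 0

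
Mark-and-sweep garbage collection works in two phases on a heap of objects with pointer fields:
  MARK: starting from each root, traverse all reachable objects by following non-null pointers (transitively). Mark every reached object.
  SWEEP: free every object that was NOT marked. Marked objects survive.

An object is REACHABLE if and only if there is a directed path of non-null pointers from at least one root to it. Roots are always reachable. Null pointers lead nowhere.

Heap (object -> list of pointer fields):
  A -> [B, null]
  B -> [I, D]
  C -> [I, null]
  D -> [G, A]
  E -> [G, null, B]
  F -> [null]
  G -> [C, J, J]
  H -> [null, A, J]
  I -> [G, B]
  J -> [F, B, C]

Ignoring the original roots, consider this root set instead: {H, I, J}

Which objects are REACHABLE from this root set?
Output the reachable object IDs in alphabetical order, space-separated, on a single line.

Roots: H I J
Mark H: refs=null A J, marked=H
Mark I: refs=G B, marked=H I
Mark J: refs=F B C, marked=H I J
Mark A: refs=B null, marked=A H I J
Mark G: refs=C J J, marked=A G H I J
Mark B: refs=I D, marked=A B G H I J
Mark F: refs=null, marked=A B F G H I J
Mark C: refs=I null, marked=A B C F G H I J
Mark D: refs=G A, marked=A B C D F G H I J
Unmarked (collected): E

Answer: A B C D F G H I J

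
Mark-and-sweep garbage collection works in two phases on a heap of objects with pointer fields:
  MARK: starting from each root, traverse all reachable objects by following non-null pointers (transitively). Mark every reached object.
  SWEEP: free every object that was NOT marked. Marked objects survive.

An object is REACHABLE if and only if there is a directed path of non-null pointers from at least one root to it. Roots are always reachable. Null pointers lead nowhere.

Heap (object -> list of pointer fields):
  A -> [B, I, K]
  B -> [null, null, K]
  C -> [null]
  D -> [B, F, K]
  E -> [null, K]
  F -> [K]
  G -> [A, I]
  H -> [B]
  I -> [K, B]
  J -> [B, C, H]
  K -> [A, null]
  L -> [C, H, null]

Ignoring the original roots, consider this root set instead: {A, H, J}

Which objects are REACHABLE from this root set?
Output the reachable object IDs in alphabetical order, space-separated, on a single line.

Answer: A B C H I J K

Derivation:
Roots: A H J
Mark A: refs=B I K, marked=A
Mark H: refs=B, marked=A H
Mark J: refs=B C H, marked=A H J
Mark B: refs=null null K, marked=A B H J
Mark I: refs=K B, marked=A B H I J
Mark K: refs=A null, marked=A B H I J K
Mark C: refs=null, marked=A B C H I J K
Unmarked (collected): D E F G L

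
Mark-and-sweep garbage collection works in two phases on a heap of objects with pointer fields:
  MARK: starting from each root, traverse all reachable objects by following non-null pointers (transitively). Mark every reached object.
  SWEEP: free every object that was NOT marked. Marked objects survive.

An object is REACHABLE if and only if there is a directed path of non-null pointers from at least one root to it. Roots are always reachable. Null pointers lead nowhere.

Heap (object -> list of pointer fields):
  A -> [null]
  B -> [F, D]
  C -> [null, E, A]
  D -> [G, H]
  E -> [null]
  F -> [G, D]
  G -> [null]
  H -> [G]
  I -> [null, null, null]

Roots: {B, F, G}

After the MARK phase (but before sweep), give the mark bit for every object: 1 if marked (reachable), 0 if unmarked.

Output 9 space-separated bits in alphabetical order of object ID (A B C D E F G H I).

Answer: 0 1 0 1 0 1 1 1 0

Derivation:
Roots: B F G
Mark B: refs=F D, marked=B
Mark F: refs=G D, marked=B F
Mark G: refs=null, marked=B F G
Mark D: refs=G H, marked=B D F G
Mark H: refs=G, marked=B D F G H
Unmarked (collected): A C E I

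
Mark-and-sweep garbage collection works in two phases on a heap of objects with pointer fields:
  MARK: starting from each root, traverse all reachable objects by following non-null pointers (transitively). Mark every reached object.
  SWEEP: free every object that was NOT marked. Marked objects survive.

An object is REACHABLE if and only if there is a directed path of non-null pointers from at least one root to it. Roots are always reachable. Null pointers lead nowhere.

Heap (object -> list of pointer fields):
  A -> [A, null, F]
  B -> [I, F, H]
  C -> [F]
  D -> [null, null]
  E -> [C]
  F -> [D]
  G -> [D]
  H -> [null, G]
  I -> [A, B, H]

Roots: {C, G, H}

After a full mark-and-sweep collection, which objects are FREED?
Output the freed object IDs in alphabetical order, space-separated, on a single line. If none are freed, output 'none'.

Answer: A B E I

Derivation:
Roots: C G H
Mark C: refs=F, marked=C
Mark G: refs=D, marked=C G
Mark H: refs=null G, marked=C G H
Mark F: refs=D, marked=C F G H
Mark D: refs=null null, marked=C D F G H
Unmarked (collected): A B E I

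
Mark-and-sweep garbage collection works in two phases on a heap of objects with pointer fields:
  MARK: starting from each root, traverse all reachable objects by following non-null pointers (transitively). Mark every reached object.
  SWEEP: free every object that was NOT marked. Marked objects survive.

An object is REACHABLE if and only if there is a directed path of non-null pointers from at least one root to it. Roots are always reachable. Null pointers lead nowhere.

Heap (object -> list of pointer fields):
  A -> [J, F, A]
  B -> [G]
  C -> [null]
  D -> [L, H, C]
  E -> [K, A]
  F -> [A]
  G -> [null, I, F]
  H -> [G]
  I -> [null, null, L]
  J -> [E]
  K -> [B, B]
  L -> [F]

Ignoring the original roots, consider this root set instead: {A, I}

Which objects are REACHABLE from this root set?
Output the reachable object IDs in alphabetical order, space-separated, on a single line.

Answer: A B E F G I J K L

Derivation:
Roots: A I
Mark A: refs=J F A, marked=A
Mark I: refs=null null L, marked=A I
Mark J: refs=E, marked=A I J
Mark F: refs=A, marked=A F I J
Mark L: refs=F, marked=A F I J L
Mark E: refs=K A, marked=A E F I J L
Mark K: refs=B B, marked=A E F I J K L
Mark B: refs=G, marked=A B E F I J K L
Mark G: refs=null I F, marked=A B E F G I J K L
Unmarked (collected): C D H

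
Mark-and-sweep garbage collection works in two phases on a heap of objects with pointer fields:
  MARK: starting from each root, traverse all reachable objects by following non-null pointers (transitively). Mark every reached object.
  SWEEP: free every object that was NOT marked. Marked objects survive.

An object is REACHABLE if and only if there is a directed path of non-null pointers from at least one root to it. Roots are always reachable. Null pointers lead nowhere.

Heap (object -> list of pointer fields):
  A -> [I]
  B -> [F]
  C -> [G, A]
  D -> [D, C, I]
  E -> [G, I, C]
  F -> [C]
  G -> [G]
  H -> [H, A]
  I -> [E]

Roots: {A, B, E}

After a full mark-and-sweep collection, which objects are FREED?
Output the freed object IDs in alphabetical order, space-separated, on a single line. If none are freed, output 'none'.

Answer: D H

Derivation:
Roots: A B E
Mark A: refs=I, marked=A
Mark B: refs=F, marked=A B
Mark E: refs=G I C, marked=A B E
Mark I: refs=E, marked=A B E I
Mark F: refs=C, marked=A B E F I
Mark G: refs=G, marked=A B E F G I
Mark C: refs=G A, marked=A B C E F G I
Unmarked (collected): D H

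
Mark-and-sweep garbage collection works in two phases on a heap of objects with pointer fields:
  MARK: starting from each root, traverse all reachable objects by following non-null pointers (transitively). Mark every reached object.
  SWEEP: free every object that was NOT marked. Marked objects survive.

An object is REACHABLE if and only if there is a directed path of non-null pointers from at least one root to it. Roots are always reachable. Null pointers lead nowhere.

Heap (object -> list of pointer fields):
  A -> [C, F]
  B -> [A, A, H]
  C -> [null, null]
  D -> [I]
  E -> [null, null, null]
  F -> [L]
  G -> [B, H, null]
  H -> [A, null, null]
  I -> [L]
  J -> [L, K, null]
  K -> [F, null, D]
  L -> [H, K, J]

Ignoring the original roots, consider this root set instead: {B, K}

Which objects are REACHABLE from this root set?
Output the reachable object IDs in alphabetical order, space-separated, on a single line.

Roots: B K
Mark B: refs=A A H, marked=B
Mark K: refs=F null D, marked=B K
Mark A: refs=C F, marked=A B K
Mark H: refs=A null null, marked=A B H K
Mark F: refs=L, marked=A B F H K
Mark D: refs=I, marked=A B D F H K
Mark C: refs=null null, marked=A B C D F H K
Mark L: refs=H K J, marked=A B C D F H K L
Mark I: refs=L, marked=A B C D F H I K L
Mark J: refs=L K null, marked=A B C D F H I J K L
Unmarked (collected): E G

Answer: A B C D F H I J K L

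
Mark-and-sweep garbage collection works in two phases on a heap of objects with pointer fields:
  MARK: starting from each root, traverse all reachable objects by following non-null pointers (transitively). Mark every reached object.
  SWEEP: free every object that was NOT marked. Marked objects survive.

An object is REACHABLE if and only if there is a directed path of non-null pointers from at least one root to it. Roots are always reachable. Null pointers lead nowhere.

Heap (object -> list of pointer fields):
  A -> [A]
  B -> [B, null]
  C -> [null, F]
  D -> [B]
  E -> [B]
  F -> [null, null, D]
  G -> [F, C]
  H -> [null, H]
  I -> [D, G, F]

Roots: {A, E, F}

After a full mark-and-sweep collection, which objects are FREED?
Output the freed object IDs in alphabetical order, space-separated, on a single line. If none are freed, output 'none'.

Answer: C G H I

Derivation:
Roots: A E F
Mark A: refs=A, marked=A
Mark E: refs=B, marked=A E
Mark F: refs=null null D, marked=A E F
Mark B: refs=B null, marked=A B E F
Mark D: refs=B, marked=A B D E F
Unmarked (collected): C G H I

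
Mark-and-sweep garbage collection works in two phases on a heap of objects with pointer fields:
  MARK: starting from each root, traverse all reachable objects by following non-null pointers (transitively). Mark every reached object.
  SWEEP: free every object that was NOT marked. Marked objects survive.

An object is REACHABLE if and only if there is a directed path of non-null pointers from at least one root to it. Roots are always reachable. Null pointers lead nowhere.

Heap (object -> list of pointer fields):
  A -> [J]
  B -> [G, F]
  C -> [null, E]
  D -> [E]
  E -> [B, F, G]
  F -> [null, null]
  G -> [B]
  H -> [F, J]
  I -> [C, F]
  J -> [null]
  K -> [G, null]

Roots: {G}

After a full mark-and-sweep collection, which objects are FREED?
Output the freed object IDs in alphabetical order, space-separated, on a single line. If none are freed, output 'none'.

Answer: A C D E H I J K

Derivation:
Roots: G
Mark G: refs=B, marked=G
Mark B: refs=G F, marked=B G
Mark F: refs=null null, marked=B F G
Unmarked (collected): A C D E H I J K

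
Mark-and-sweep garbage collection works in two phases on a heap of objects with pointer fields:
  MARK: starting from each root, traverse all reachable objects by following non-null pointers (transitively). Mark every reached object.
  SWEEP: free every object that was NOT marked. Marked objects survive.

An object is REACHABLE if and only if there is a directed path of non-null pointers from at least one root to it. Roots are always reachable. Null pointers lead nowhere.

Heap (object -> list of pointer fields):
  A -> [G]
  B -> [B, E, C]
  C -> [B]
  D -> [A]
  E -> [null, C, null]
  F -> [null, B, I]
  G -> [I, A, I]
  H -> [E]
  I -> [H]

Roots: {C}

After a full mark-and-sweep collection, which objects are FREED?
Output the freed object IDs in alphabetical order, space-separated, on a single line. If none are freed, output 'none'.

Answer: A D F G H I

Derivation:
Roots: C
Mark C: refs=B, marked=C
Mark B: refs=B E C, marked=B C
Mark E: refs=null C null, marked=B C E
Unmarked (collected): A D F G H I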